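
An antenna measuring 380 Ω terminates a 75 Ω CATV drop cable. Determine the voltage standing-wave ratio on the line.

For a purely resistive load, VSWR = R_L/Z_0 or Z_0/R_L (whichever > 1) = 380/75

VSWR ≈ 5.07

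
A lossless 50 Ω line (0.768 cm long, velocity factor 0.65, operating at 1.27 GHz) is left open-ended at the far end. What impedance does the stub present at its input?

λ = v/f = 0.65·c / 1.27 GHz = 0.154 m
βl = 2π·l/λ = 2π × 0.05 = 18°
tan(βl) = 0.325
For an open-ended stub, Z_in = −jZ_0·cot(βl) = −jZ_0/tan(βl)

Z_in ≈ −j154 Ω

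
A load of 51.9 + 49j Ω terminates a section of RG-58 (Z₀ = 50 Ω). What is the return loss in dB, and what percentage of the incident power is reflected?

RL ≈ 7.26 dB; 18.8% of incident power reflected

Γ = (1.9 + j49)/(101.9 + j49), |Γ| = 0.434
RL = −20·log₁₀(0.434) = 7.26 dB
P_refl/P_inc = |Γ|² = 0.188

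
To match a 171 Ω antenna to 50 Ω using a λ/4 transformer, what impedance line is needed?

Z_qwt = √(Z_0·R_L) = √(50 × 171) = √8550

Z_qwt ≈ 92.5 Ω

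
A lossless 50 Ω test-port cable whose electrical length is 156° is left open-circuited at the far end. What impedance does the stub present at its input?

tan(βl) = -0.445
For an open-circuited stub, Z_in = −jZ_0·cot(βl) = −jZ_0/tan(βl)

Z_in ≈ +j112 Ω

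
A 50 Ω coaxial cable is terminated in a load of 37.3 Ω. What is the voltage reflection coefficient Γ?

Γ = -0.145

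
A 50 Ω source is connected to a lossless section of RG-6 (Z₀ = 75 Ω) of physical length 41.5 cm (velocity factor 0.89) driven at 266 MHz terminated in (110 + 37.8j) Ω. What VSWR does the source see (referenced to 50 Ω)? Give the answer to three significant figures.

VSWR ≈ 1.93

λ = v/f = 0.89·c / 266 MHz = 1 m
βl = 2π·l/λ = 2π × 0.413 = 149°
tan(βl) = -0.605
Z_in = Z_0·(Z_L + jZ_0·tanβl)/(Z_0 + jZ_L·tanβl) = 60.4 + j35.2 Ω
Γ_s = (Z_in − Z_s)/(Z_in + Z_s) = (10.4 + j35.2)/(110 + j35.2), |Γ_s| = 0.317
VSWR = (1 + |Γ_s|)/(1 − |Γ_s|)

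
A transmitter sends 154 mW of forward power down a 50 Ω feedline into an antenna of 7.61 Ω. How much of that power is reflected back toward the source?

P_reflected ≈ 83.4 mW

Γ = (7.61 − 50)/(7.61 + 50) = -0.736
|Γ|² = 0.541
P_refl = |Γ|²·P_inc = 83.4 mW, P_del = (1 − |Γ|²)·P_inc = 70.6 mW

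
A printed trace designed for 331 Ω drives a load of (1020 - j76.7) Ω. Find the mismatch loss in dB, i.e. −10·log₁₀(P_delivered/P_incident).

mismatch loss ≈ 1.32 dB

Γ = (689 − j76.7)/(1351 − j76.7), |Γ| = 0.512
|Γ|² = 0.262, so P_del/P_inc = 1 − |Γ|² = 0.738
ML = −10·log₁₀(1 − |Γ|²)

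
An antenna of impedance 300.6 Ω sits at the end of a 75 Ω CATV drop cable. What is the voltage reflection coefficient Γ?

Γ = 0.601

Γ = (Z_L − Z_0)/(Z_L + Z_0) = (300.6 − 75)/(300.6 + 75) = 225.6/375.6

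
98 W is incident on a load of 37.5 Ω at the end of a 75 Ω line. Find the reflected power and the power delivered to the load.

Γ = (37.5 − 75)/(37.5 + 75) = -0.333
|Γ|² = 0.111
P_refl = |Γ|²·P_inc = 10.9 W, P_del = (1 − |Γ|²)·P_inc = 87.1 W

P_reflected ≈ 10.9 W; P_delivered ≈ 87.1 W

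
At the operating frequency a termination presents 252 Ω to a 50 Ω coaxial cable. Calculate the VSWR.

VSWR ≈ 5.04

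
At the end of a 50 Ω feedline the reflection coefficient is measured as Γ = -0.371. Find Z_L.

Z_L ≈ 22.9 Ω

Z_L = Z_0·(1 + Γ)/(1 − Γ) = 50·(0.629)/(1.37)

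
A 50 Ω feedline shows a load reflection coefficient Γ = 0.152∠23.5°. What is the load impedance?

Z_L ≈ 65.6 + j8.14 Ω

Z_L = Z_0·(1 + Γ)/(1 − Γ) = 50·(1.14 + j0.0606)/(0.861 − j0.0606)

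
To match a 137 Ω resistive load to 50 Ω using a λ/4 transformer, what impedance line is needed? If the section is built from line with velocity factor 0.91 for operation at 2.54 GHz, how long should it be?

Z_qwt = √(Z_0·R_L) = √(50 × 137) = √6850
λ = 0.91·c/f = 0.107 m, so l = λ/4 = 0.0269 m

Z_qwt ≈ 82.8 Ω; length ≈ 2.69 cm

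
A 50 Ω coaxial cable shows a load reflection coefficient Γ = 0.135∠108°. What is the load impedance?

Z_L ≈ 44.6 + j11.7 Ω

Z_L = Z_0·(1 + Γ)/(1 − Γ) = 50·(0.958 + j0.128)/(1.04 − j0.128)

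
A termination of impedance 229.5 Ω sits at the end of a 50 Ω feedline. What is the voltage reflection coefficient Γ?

Γ = (Z_L − Z_0)/(Z_L + Z_0) = (229.5 − 50)/(229.5 + 50) = 179.5/279.5

Γ = 0.642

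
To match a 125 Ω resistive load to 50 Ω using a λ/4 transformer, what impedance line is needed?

Z_qwt = √(Z_0·R_L) = √(50 × 125) = √6250

Z_qwt ≈ 79.1 Ω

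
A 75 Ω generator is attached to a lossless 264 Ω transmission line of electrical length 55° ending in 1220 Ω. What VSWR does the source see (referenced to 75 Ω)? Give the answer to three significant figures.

tan(βl) = 1.43
Z_in = Z_0·(Z_L + jZ_0·tanβl)/(Z_0 + jZ_L·tanβl) = 83.2 − j172 Ω
Γ_s = (Z_in − Z_s)/(Z_in + Z_s) = (8.23 − j172)/(158 − j172), |Γ_s| = 0.737
VSWR = (1 + |Γ_s|)/(1 − |Γ_s|)

VSWR ≈ 6.61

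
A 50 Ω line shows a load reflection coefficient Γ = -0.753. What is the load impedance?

Z_L = Z_0·(1 + Γ)/(1 − Γ) = 50·(0.247)/(1.75)

Z_L ≈ 7.05 Ω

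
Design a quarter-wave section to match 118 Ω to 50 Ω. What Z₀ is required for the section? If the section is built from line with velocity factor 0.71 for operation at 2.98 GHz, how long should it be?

Z_qwt = √(Z_0·R_L) = √(50 × 118) = √5900
λ = 0.71·c/f = 0.0715 m, so l = λ/4 = 0.0179 m

Z_qwt ≈ 76.8 Ω; length ≈ 1.79 cm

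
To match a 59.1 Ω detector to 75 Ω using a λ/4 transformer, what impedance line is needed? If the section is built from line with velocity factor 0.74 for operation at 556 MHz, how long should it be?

Z_qwt = √(Z_0·R_L) = √(75 × 59.1) = √4432
λ = 0.74·c/f = 0.399 m, so l = λ/4 = 0.0998 m

Z_qwt ≈ 66.6 Ω; length ≈ 9.98 cm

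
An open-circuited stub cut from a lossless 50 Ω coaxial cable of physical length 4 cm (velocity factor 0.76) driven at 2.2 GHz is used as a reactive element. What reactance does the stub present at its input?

λ = v/f = 0.76·c / 2.2 GHz = 0.104 m
βl = 2π·l/λ = 2π × 0.386 = 139°
tan(βl) = -0.871
For an open-circuited stub, Z_in = −jZ_0·cot(βl) = −jZ_0/tan(βl)

X_in ≈ 57.4 Ω (inductive)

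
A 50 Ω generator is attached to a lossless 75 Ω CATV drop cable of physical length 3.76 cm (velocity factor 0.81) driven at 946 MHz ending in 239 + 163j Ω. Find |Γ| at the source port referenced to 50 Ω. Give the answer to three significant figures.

λ = v/f = 0.81·c / 946 MHz = 0.257 m
βl = 2π·l/λ = 2π × 0.146 = 52.7°
tan(βl) = 1.31
Z_in = Z_0·(Z_L + jZ_0·tanβl)/(Z_0 + jZ_L·tanβl) = 31.1 − j70.9 Ω
Γ_s = (Z_in − Z_s)/(Z_in + Z_s) = (-18.9 − j70.9)/(81.1 − j70.9), |Γ_s| = 0.681

|Γ| ≈ 0.681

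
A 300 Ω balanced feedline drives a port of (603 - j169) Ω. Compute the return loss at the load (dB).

Γ = (303 − j169)/(903 − j169), |Γ| = 0.378
RL = −20·log₁₀|Γ| = −20·log₁₀(0.378)

RL ≈ 8.46 dB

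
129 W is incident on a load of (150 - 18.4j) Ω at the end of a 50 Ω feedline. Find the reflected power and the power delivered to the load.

|Γ| = |(100 − j18.4)/(200 − j18.4)| = 0.506
|Γ|² = 0.256
P_refl = |Γ|²·P_inc = 33.1 W, P_del = (1 − |Γ|²)·P_inc = 95.9 W

P_reflected ≈ 33.1 W; P_delivered ≈ 95.9 W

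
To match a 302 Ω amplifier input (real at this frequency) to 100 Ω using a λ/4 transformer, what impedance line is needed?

Z_qwt ≈ 174 Ω

Z_qwt = √(Z_0·R_L) = √(100 × 302) = √30200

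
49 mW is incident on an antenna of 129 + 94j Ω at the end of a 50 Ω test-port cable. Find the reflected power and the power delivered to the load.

|Γ| = |(79 + j94)/(179 + j94)| = 0.607
|Γ|² = 0.369
P_refl = |Γ|²·P_inc = 18.1 mW, P_del = (1 − |Γ|²)·P_inc = 30.9 mW

P_reflected ≈ 18.1 mW; P_delivered ≈ 30.9 mW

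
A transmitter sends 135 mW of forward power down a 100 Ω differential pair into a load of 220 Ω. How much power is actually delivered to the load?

P_delivered ≈ 116 mW

Γ = (220 − 100)/(220 + 100) = 0.375
|Γ|² = 0.141
P_refl = |Γ|²·P_inc = 19 mW, P_del = (1 − |Γ|²)·P_inc = 116 mW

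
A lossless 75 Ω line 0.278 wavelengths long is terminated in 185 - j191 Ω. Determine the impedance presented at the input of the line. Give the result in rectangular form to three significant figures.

βl = 2π × 0.278 = 100°
tan(βl) = tan(100°) = -5.63
Z_in = Z_0·(Z_L + jZ_0·tanβl)/(Z_0 + jZ_L·tanβl)
     = 75·(185 − j613)/(-999 − j1040)

Z_in ≈ 16.3 + j29 Ω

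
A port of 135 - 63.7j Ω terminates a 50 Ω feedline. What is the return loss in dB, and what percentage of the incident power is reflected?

RL ≈ 5.31 dB; 29.5% of incident power reflected

Γ = (85 − j63.7)/(185 − j63.7), |Γ| = 0.543
RL = −20·log₁₀(0.543) = 5.31 dB
P_refl/P_inc = |Γ|² = 0.295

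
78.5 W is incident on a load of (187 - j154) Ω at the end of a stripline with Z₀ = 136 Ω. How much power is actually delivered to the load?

|Γ| = |(51 − j154)/(323 − j154)| = 0.453
|Γ|² = 0.206
P_refl = |Γ|²·P_inc = 16.1 W, P_del = (1 − |Γ|²)·P_inc = 62.4 W

P_delivered ≈ 62.4 W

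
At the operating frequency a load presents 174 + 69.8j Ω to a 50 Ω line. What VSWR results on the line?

VSWR ≈ 4.08

Γ = (Z_L − Z_0)/(Z_L + Z_0) = (124 + j69.8)/(224 + j69.8)
|Γ| = 142/235 = 0.606
VSWR = (1 + |Γ|)/(1 − |Γ|) = 1.61/0.394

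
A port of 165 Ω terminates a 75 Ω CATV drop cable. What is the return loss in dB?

RL ≈ 8.52 dB

Γ = (165 − 75)/(165 + 75) = 0.375
RL = −20·log₁₀|Γ| = −20·log₁₀(0.375)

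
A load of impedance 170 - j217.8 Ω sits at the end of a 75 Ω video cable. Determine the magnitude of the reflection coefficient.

|Γ| ≈ 0.725

Γ = (Z_L − Z_0)/(Z_L + Z_0) = (95 − j217.8)/(245 − j217.8)
|Γ| = 238/328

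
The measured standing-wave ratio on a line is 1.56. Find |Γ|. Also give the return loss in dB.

|Γ| ≈ 0.219; return loss ≈ 13.2 dB

|Γ| = (S − 1)/(S + 1) = (1.56 − 1)/(1.56 + 1) = 0.56/2.56
RL = −20·log₁₀|Γ| = −20·log₁₀(0.219)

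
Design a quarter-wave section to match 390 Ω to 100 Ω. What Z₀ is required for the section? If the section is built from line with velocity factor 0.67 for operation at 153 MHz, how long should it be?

Z_qwt = √(Z_0·R_L) = √(100 × 390) = √39000
λ = 0.67·c/f = 1.31 m, so l = λ/4 = 0.328 m

Z_qwt ≈ 197 Ω; length ≈ 32.8 cm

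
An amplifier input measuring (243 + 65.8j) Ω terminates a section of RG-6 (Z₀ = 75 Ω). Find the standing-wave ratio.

Γ = (Z_L − Z_0)/(Z_L + Z_0) = (168 + j65.8)/(318 + j65.8)
|Γ| = 180/325 = 0.556
VSWR = (1 + |Γ|)/(1 − |Γ|) = 1.56/0.444

VSWR ≈ 3.5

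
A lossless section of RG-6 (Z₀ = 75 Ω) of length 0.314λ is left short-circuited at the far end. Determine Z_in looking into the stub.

Z_in ≈ −j176 Ω

βl = 2π × 0.314 = 113°
tan(βl) = -2.35
For a short-circuited stub, Z_in = jZ_0·tan(βl)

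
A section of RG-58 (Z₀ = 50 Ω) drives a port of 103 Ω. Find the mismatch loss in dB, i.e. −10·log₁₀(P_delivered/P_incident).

Γ = (103 − 50)/(103 + 50) = 0.346
|Γ|² = 0.12, so P_del/P_inc = 1 − |Γ|² = 0.88
ML = −10·log₁₀(1 − |Γ|²)

mismatch loss ≈ 0.555 dB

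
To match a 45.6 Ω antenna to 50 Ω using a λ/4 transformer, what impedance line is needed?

Z_qwt ≈ 47.7 Ω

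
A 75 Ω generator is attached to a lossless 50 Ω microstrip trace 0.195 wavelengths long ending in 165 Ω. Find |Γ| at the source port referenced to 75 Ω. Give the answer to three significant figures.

βl = 2π × 0.195 = 70.2°
tan(βl) = 2.78
Z_in = Z_0·(Z_L + jZ_0·tanβl)/(Z_0 + jZ_L·tanβl) = 16.9 − j16.2 Ω
Γ_s = (Z_in − Z_s)/(Z_in + Z_s) = (-58.1 − j16.2)/(91.9 − j16.2), |Γ_s| = 0.646

|Γ| ≈ 0.646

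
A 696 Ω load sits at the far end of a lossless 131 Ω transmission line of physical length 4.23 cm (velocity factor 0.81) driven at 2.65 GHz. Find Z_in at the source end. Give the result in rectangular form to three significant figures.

Z_in ≈ 270 + j323 Ω

λ = v/f = 0.81·c / 2.65 GHz = 0.0917 m
βl = 2π·l/λ = 2π × 0.461 = 166°
tan(βl) = tan(166°) = -0.248
Z_in = Z_0·(Z_L + jZ_0·tanβl)/(Z_0 + jZ_L·tanβl)
     = 131·(696 − j32.5)/(131 − j173)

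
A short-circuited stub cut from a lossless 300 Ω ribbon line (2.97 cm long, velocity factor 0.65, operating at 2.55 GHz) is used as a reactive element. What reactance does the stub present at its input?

X_in ≈ -253 Ω (capacitive)

λ = v/f = 0.65·c / 2.55 GHz = 0.0765 m
βl = 2π·l/λ = 2π × 0.388 = 140°
tan(βl) = -0.845
For a short-circuited stub, Z_in = jZ_0·tan(βl)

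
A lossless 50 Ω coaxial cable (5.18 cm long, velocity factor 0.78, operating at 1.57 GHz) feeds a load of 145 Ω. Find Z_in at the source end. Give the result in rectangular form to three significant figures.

λ = v/f = 0.78·c / 1.57 GHz = 0.149 m
βl = 2π·l/λ = 2π × 0.348 = 125°
tan(βl) = tan(125°) = -1.42
Z_in = Z_0·(Z_L + jZ_0·tanβl)/(Z_0 + jZ_L·tanβl)
     = 50·(145 − j71.1)/(50 − j206)

Z_in ≈ 24.3 + j29.3 Ω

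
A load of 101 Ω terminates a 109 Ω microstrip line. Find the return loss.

RL ≈ 28.4 dB

Γ = (101 − 109)/(101 + 109) = -0.0381
RL = −20·log₁₀|Γ| = −20·log₁₀(0.0381)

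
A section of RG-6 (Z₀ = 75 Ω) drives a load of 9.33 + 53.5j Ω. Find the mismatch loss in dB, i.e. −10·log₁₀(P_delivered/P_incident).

Γ = (-65.67 + j53.5)/(84.33 + j53.5), |Γ| = 0.848
|Γ|² = 0.719, so P_del/P_inc = 1 − |Γ|² = 0.281
ML = −10·log₁₀(1 − |Γ|²)

mismatch loss ≈ 5.52 dB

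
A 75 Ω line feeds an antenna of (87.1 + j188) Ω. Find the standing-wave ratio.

Γ = (Z_L − Z_0)/(Z_L + Z_0) = (12.1 + j188)/(162.1 + j188)
|Γ| = 188/248 = 0.759
VSWR = (1 + |Γ|)/(1 − |Γ|) = 1.76/0.241

VSWR ≈ 7.3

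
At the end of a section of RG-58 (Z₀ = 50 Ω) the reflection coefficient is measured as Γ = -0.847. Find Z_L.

Z_L ≈ 4.14 Ω

Z_L = Z_0·(1 + Γ)/(1 − Γ) = 50·(0.153)/(1.85)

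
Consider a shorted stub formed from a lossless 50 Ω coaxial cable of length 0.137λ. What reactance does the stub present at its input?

βl = 2π × 0.137 = 49.3°
tan(βl) = 1.16
For a shorted stub, Z_in = jZ_0·tan(βl)

X_in ≈ 58.2 Ω (inductive)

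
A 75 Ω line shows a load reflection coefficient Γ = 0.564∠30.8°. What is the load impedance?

Z_L = Z_0·(1 + Γ)/(1 − Γ) = 75·(1.48 + j0.289)/(0.516 − j0.289)

Z_L ≈ 146 + j124 Ω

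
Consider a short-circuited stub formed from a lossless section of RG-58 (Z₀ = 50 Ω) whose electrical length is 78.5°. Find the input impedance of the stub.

Z_in ≈ +j246 Ω

tan(βl) = 4.92
For a short-circuited stub, Z_in = jZ_0·tan(βl)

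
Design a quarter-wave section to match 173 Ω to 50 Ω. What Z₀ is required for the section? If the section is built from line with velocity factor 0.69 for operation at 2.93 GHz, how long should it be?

Z_qwt ≈ 93 Ω; length ≈ 1.77 cm

Z_qwt = √(Z_0·R_L) = √(50 × 173) = √8650
λ = 0.69·c/f = 0.0706 m, so l = λ/4 = 0.0177 m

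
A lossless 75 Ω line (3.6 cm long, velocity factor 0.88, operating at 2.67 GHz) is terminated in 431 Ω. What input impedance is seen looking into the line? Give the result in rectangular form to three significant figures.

λ = v/f = 0.88·c / 2.67 GHz = 0.0989 m
βl = 2π·l/λ = 2π × 0.364 = 131°
tan(βl) = tan(131°) = -1.15
Z_in = Z_0·(Z_L + jZ_0·tanβl)/(Z_0 + jZ_L·tanβl)
     = 75·(431 − j86.1)/(75 − j495)

Z_in ≈ 22.4 + j62 Ω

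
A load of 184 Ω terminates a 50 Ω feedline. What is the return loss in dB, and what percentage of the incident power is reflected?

Γ = (184 − 50)/(184 + 50) = 0.573
RL = −20·log₁₀(0.573) = 4.84 dB
P_refl/P_inc = |Γ|² = 0.328

RL ≈ 4.84 dB; 32.8% of incident power reflected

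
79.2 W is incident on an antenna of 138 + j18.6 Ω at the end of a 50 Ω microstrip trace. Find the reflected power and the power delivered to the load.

|Γ| = |(88 + j18.6)/(188 + j18.6)| = 0.476
|Γ|² = 0.227
P_refl = |Γ|²·P_inc = 18 W, P_del = (1 − |Γ|²)·P_inc = 61.2 W

P_reflected ≈ 18 W; P_delivered ≈ 61.2 W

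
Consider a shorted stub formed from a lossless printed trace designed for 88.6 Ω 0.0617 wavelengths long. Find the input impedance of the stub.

Z_in ≈ +j36.2 Ω

βl = 2π × 0.0617 = 22.2°
tan(βl) = 0.408
For a shorted stub, Z_in = jZ_0·tan(βl)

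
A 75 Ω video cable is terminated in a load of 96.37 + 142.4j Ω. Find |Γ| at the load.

|Γ| ≈ 0.646

Γ = (Z_L − Z_0)/(Z_L + Z_0) = (21.37 + j142.4)/(171.4 + j142.4)
|Γ| = 144/223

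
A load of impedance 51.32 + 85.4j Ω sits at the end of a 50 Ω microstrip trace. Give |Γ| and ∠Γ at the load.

Γ = (Z_L − Z_0)/(Z_L + Z_0) = (1.32 + j85.4)/(101.3 + j85.4)
|Γ| = 85.4/133 = 0.645

Γ ≈ 0.645 ∠ 49°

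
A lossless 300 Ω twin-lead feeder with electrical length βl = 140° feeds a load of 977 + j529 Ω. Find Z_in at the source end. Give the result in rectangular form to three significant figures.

Z_in ≈ 122 + j247 Ω

tan(βl) = tan(140°) = -0.839
Z_in = Z_0·(Z_L + jZ_0·tanβl)/(Z_0 + jZ_L·tanβl)
     = 300·(977 + j277)/(744 − j820)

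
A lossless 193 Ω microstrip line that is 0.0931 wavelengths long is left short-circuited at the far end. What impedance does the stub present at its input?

βl = 2π × 0.0931 = 33.5°
tan(βl) = 0.662
For a short-circuited stub, Z_in = jZ_0·tan(βl)

Z_in ≈ +j128 Ω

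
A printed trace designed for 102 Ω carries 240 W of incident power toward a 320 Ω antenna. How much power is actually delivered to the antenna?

Γ = (320 − 102)/(320 + 102) = 0.517
|Γ|² = 0.267
P_refl = |Γ|²·P_inc = 64 W, P_del = (1 − |Γ|²)·P_inc = 176 W

P_delivered ≈ 176 W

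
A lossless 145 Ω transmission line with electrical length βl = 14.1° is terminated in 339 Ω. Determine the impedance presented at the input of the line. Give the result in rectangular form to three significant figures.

Z_in ≈ 268 − j121 Ω

tan(βl) = tan(14.1°) = 0.251
Z_in = Z_0·(Z_L + jZ_0·tanβl)/(Z_0 + jZ_L·tanβl)
     = 145·(339 + j36.4)/(145 + j85.2)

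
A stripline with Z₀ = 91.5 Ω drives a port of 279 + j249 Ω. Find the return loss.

Γ = (187.5 + j249)/(370.5 + j249), |Γ| = 0.698
RL = −20·log₁₀|Γ| = −20·log₁₀(0.698)

RL ≈ 3.12 dB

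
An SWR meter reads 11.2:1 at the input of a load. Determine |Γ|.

|Γ| ≈ 0.836

|Γ| = (S − 1)/(S + 1) = (11.2 − 1)/(11.2 + 1) = 10.2/12.2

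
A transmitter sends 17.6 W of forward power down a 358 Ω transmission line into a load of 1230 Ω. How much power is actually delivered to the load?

P_delivered ≈ 12.3 W

Γ = (1230 − 358)/(1230 + 358) = 0.549
|Γ|² = 0.302
P_refl = |Γ|²·P_inc = 5.31 W, P_del = (1 − |Γ|²)·P_inc = 12.3 W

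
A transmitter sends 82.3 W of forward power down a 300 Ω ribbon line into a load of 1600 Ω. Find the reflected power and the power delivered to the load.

P_reflected ≈ 38.5 W; P_delivered ≈ 43.8 W

Γ = (1600 − 300)/(1600 + 300) = 0.684
|Γ|² = 0.468
P_refl = |Γ|²·P_inc = 38.5 W, P_del = (1 − |Γ|²)·P_inc = 43.8 W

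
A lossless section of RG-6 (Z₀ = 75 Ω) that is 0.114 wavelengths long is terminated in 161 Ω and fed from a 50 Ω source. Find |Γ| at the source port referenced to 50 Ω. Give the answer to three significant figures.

βl = 2π × 0.114 = 41°
tan(βl) = 0.871
Z_in = Z_0·(Z_L + jZ_0·tanβl)/(Z_0 + jZ_L·tanβl) = 63 − j52.4 Ω
Γ_s = (Z_in − Z_s)/(Z_in + Z_s) = (13 − j52.4)/(113 − j52.4), |Γ_s| = 0.434

|Γ| ≈ 0.434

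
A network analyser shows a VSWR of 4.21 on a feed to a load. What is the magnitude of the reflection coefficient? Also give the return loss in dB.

|Γ| = (S − 1)/(S + 1) = (4.21 − 1)/(4.21 + 1) = 3.21/5.21
RL = −20·log₁₀|Γ| = −20·log₁₀(0.616)

|Γ| ≈ 0.616; return loss ≈ 4.21 dB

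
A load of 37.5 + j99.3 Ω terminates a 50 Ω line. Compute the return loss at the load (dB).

Γ = (-12.5 + j99.3)/(87.5 + j99.3), |Γ| = 0.756
RL = −20·log₁₀|Γ| = −20·log₁₀(0.756)

RL ≈ 2.43 dB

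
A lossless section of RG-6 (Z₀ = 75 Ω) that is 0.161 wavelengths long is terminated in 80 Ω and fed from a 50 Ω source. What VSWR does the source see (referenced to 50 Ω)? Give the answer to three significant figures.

βl = 2π × 0.161 = 58°
tan(βl) = 1.6
Z_in = Z_0·(Z_L + jZ_0·tanβl)/(Z_0 + jZ_L·tanβl) = 72.8 − j4.23 Ω
Γ_s = (Z_in − Z_s)/(Z_in + Z_s) = (22.8 − j4.23)/(123 − j4.23), |Γ_s| = 0.189
VSWR = (1 + |Γ_s|)/(1 − |Γ_s|)

VSWR ≈ 1.47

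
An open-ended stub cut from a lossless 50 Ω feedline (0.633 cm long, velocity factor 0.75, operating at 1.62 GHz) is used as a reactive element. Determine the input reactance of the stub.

λ = v/f = 0.75·c / 1.62 GHz = 0.139 m
βl = 2π·l/λ = 2π × 0.0456 = 16.4°
tan(βl) = 0.294
For an open-ended stub, Z_in = −jZ_0·cot(βl) = −jZ_0/tan(βl)

X_in ≈ -170 Ω (capacitive)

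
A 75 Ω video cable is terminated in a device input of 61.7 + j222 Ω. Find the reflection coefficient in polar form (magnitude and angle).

Γ ≈ 0.853 ∠ 35.1°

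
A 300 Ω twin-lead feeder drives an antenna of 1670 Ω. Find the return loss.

Γ = (1670 − 300)/(1670 + 300) = 0.695
RL = −20·log₁₀|Γ| = −20·log₁₀(0.695)

RL ≈ 3.15 dB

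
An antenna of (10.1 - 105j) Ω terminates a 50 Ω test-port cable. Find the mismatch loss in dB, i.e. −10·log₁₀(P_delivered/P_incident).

Γ = (-39.9 − j105)/(60.1 − j105), |Γ| = 0.928
|Γ|² = 0.862, so P_del/P_inc = 1 − |Γ|² = 0.138
ML = −10·log₁₀(1 − |Γ|²)

mismatch loss ≈ 8.6 dB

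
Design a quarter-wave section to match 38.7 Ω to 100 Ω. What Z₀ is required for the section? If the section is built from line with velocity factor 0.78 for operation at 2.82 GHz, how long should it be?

Z_qwt = √(Z_0·R_L) = √(100 × 38.7) = √3870
λ = 0.78·c/f = 0.083 m, so l = λ/4 = 0.0207 m

Z_qwt ≈ 62.2 Ω; length ≈ 2.07 cm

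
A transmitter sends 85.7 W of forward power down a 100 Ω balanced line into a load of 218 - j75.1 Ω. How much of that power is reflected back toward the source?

|Γ| = |(118 − j75.1)/(318 − j75.1)| = 0.428
|Γ|² = 0.183
P_refl = |Γ|²·P_inc = 15.7 W, P_del = (1 − |Γ|²)·P_inc = 70 W

P_reflected ≈ 15.7 W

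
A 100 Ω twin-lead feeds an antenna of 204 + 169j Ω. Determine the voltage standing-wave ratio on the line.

VSWR ≈ 3.66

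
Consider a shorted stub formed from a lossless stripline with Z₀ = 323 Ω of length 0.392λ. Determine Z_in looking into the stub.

Z_in ≈ −j260 Ω

βl = 2π × 0.392 = 141°
tan(βl) = -0.806
For a shorted stub, Z_in = jZ_0·tan(βl)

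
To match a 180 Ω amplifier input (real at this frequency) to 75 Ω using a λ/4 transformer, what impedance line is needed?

Z_qwt = √(Z_0·R_L) = √(75 × 180) = √13500

Z_qwt ≈ 116 Ω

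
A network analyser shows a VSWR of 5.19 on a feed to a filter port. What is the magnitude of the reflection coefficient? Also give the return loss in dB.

|Γ| ≈ 0.677; return loss ≈ 3.39 dB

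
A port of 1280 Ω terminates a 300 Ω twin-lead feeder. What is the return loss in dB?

Γ = (1280 − 300)/(1280 + 300) = 0.62
RL = −20·log₁₀|Γ| = −20·log₁₀(0.62)

RL ≈ 4.15 dB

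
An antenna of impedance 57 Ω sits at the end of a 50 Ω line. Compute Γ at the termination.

Γ = 0.0654

Γ = (Z_L − Z_0)/(Z_L + Z_0) = (57 − 50)/(57 + 50) = 7/107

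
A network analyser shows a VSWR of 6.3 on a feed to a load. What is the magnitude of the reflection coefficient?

|Γ| = (S − 1)/(S + 1) = (6.3 − 1)/(6.3 + 1) = 5.3/7.3

|Γ| ≈ 0.726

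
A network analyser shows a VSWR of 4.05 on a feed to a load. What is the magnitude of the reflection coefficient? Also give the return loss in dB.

|Γ| = (S − 1)/(S + 1) = (4.05 − 1)/(4.05 + 1) = 3.05/5.05
RL = −20·log₁₀|Γ| = −20·log₁₀(0.604)

|Γ| ≈ 0.604; return loss ≈ 4.38 dB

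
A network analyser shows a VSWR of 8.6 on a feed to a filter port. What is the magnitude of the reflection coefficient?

|Γ| ≈ 0.792

|Γ| = (S − 1)/(S + 1) = (8.6 − 1)/(8.6 + 1) = 7.6/9.6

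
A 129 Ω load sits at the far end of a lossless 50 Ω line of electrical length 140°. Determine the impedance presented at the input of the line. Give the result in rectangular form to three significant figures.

tan(βl) = tan(140°) = -0.839
Z_in = Z_0·(Z_L + jZ_0·tanβl)/(Z_0 + jZ_L·tanβl)
     = 50·(129 − j42)/(50 − j108)

Z_in ≈ 38.7 + j41.7 Ω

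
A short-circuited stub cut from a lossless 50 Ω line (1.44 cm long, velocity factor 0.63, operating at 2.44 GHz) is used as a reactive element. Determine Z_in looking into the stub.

Z_in ≈ +j117 Ω

λ = v/f = 0.63·c / 2.44 GHz = 0.0775 m
βl = 2π·l/λ = 2π × 0.186 = 66.9°
tan(βl) = 2.35
For a short-circuited stub, Z_in = jZ_0·tan(βl)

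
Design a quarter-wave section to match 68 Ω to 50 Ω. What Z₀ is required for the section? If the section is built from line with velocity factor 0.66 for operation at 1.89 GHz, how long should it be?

Z_qwt ≈ 58.3 Ω; length ≈ 2.62 cm

Z_qwt = √(Z_0·R_L) = √(50 × 68) = √3400
λ = 0.66·c/f = 0.105 m, so l = λ/4 = 0.0262 m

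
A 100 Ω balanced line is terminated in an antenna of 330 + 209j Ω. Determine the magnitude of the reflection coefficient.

Γ = (Z_L − Z_0)/(Z_L + Z_0) = (230 + j209)/(430 + j209)
|Γ| = 311/478

|Γ| ≈ 0.65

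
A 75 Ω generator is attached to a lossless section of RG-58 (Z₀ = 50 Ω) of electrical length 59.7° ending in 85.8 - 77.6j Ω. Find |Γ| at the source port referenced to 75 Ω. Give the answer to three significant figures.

|Γ| ≈ 0.666

tan(βl) = 1.71
Z_in = Z_0·(Z_L + jZ_0·tanβl)/(Z_0 + jZ_L·tanβl) = 15.3 − j10.1 Ω
Γ_s = (Z_in − Z_s)/(Z_in + Z_s) = (-59.7 − j10.1)/(90.3 − j10.1), |Γ_s| = 0.666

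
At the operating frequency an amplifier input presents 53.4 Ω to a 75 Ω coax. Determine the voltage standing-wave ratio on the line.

Γ = (53.4 − 75)/(53.4 + 75) = -0.168
VSWR = (1 + 0.168)/(1 − 0.168)

VSWR ≈ 1.4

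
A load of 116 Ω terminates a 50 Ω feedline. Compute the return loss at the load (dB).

Γ = (116 − 50)/(116 + 50) = 0.398
RL = −20·log₁₀|Γ| = −20·log₁₀(0.398)

RL ≈ 8.01 dB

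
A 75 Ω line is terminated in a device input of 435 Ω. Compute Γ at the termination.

Γ = 0.706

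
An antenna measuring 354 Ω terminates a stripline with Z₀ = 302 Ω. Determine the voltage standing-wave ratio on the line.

VSWR ≈ 1.17

For a purely resistive load, VSWR = R_L/Z_0 or Z_0/R_L (whichever > 1) = 354/302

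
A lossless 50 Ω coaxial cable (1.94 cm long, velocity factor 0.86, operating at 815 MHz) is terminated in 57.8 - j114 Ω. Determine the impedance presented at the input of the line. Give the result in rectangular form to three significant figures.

λ = v/f = 0.86·c / 815 MHz = 0.317 m
βl = 2π·l/λ = 2π × 0.0613 = 22.1°
tan(βl) = tan(22.1°) = 0.405
Z_in = Z_0·(Z_L + jZ_0·tanβl)/(Z_0 + jZ_L·tanβl)
     = 50·(57.8 − j93.7)/(96.2 + j23.4)

Z_in ≈ 17.2 − j52.9 Ω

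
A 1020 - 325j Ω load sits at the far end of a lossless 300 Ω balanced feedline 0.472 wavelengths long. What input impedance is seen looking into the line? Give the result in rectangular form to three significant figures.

Z_in ≈ 1030 + j306 Ω

βl = 2π × 0.472 = 170°
tan(βl) = tan(170°) = -0.178
Z_in = Z_0·(Z_L + jZ_0·tanβl)/(Z_0 + jZ_L·tanβl)
     = 300·(1020 − j378)/(242 − j181)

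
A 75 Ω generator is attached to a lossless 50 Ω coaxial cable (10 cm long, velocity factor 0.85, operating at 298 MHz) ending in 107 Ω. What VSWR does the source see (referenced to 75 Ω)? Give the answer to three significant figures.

λ = v/f = 0.85·c / 298 MHz = 0.856 m
βl = 2π·l/λ = 2π × 0.117 = 42.1°
tan(βl) = 0.903
Z_in = Z_0·(Z_L + jZ_0·tanβl)/(Z_0 + jZ_L·tanβl) = 41 − j34.1 Ω
Γ_s = (Z_in − Z_s)/(Z_in + Z_s) = (-34 − j34.1)/(116 − j34.1), |Γ_s| = 0.398
VSWR = (1 + |Γ_s|)/(1 − |Γ_s|)

VSWR ≈ 2.32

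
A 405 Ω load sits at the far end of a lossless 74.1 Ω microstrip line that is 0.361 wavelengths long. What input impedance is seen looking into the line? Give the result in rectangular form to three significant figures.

βl = 2π × 0.361 = 130°
tan(βl) = tan(130°) = -1.19
Z_in = Z_0·(Z_L + jZ_0·tanβl)/(Z_0 + jZ_L·tanβl)
     = 74.1·(405 − j88.4)/(74.1 − j483)

Z_in ≈ 22.5 + j58.6 Ω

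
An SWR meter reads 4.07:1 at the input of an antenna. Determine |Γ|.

|Γ| = (S − 1)/(S + 1) = (4.07 − 1)/(4.07 + 1) = 3.07/5.07

|Γ| ≈ 0.606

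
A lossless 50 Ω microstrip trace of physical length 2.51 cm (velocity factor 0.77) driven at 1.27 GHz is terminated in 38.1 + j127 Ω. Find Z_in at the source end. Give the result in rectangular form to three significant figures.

λ = v/f = 0.77·c / 1.27 GHz = 0.182 m
βl = 2π·l/λ = 2π × 0.138 = 49.7°
tan(βl) = tan(49.7°) = 1.18
Z_in = Z_0·(Z_L + jZ_0·tanβl)/(Z_0 + jZ_L·tanβl)
     = 50·(38.1 + j186)/(-99.6 + j44.9)

Z_in ≈ 19 − j84.7 Ω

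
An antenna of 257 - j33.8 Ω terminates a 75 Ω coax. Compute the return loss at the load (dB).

Γ = (182 − j33.8)/(332 − j33.8), |Γ| = 0.555
RL = −20·log₁₀|Γ| = −20·log₁₀(0.555)

RL ≈ 5.12 dB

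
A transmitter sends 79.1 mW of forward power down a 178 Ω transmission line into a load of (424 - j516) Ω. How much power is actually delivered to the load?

|Γ| = |(246 − j516)/(602 − j516)| = 0.721
|Γ|² = 0.52
P_refl = |Γ|²·P_inc = 41.1 mW, P_del = (1 − |Γ|²)·P_inc = 38 mW

P_delivered ≈ 38 mW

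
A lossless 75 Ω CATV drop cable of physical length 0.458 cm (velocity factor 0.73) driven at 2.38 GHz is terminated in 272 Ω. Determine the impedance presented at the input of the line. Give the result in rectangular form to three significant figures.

Z_in ≈ 126 − j124 Ω

λ = v/f = 0.73·c / 2.38 GHz = 0.092 m
βl = 2π·l/λ = 2π × 0.0498 = 17.9°
tan(βl) = tan(17.9°) = 0.323
Z_in = Z_0·(Z_L + jZ_0·tanβl)/(Z_0 + jZ_L·tanβl)
     = 75·(272 + j24.3)/(75 + j88)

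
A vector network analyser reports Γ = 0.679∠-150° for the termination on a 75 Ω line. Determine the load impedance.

Z_L = Z_0·(1 + Γ)/(1 − Γ) = 75·(0.412 − j0.339)/(1.59 + j0.339)

Z_L ≈ 15.3 − j19.3 Ω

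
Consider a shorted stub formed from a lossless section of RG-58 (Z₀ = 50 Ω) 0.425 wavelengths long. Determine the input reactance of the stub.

βl = 2π × 0.425 = 153°
tan(βl) = -0.51
For a shorted stub, Z_in = jZ_0·tan(βl)

X_in ≈ -25.5 Ω (capacitive)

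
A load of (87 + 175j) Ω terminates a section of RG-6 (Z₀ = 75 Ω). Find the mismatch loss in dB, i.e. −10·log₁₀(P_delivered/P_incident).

mismatch loss ≈ 3.38 dB

Γ = (12 + j175)/(162 + j175), |Γ| = 0.736
|Γ|² = 0.541, so P_del/P_inc = 1 − |Γ|² = 0.459
ML = −10·log₁₀(1 − |Γ|²)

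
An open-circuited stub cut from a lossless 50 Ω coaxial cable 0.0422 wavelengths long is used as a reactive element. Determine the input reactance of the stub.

X_in ≈ -184 Ω (capacitive)

βl = 2π × 0.0422 = 15.2°
tan(βl) = 0.272
For an open-circuited stub, Z_in = −jZ_0·cot(βl) = −jZ_0/tan(βl)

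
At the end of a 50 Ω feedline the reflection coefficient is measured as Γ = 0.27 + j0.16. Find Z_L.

Z_L ≈ 80.7 + j28.6 Ω

Z_L = Z_0·(1 + Γ)/(1 − Γ) = 50·(1.27 + j0.16)/(0.73 − j0.16)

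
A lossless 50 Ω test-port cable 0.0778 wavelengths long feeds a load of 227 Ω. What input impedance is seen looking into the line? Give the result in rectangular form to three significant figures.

Z_in ≈ 42.6 − j76.4 Ω

βl = 2π × 0.0778 = 28°
tan(βl) = tan(28°) = 0.532
Z_in = Z_0·(Z_L + jZ_0·tanβl)/(Z_0 + jZ_L·tanβl)
     = 50·(227 + j26.6)/(50 + j121)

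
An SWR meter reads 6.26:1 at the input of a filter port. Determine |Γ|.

|Γ| ≈ 0.725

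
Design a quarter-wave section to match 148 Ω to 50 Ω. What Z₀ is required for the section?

Z_qwt = √(Z_0·R_L) = √(50 × 148) = √7400

Z_qwt ≈ 86 Ω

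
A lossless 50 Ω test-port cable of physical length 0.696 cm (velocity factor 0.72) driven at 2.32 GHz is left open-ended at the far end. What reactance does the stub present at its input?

λ = v/f = 0.72·c / 2.32 GHz = 0.0931 m
βl = 2π·l/λ = 2π × 0.0748 = 26.9°
tan(βl) = 0.508
For an open-ended stub, Z_in = −jZ_0·cot(βl) = −jZ_0/tan(βl)

X_in ≈ -98.5 Ω (capacitive)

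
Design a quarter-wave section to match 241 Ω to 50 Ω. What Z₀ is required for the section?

Z_qwt ≈ 110 Ω

Z_qwt = √(Z_0·R_L) = √(50 × 241) = √12050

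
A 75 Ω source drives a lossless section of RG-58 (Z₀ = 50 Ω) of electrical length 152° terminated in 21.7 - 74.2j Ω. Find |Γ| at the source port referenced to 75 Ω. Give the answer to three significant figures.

|Γ| ≈ 0.675

tan(βl) = -0.532
Z_in = Z_0·(Z_L + jZ_0·tanβl)/(Z_0 + jZ_L·tanβl) = 285 − j166 Ω
Γ_s = (Z_in − Z_s)/(Z_in + Z_s) = (210 − j166)/(360 − j166), |Γ_s| = 0.675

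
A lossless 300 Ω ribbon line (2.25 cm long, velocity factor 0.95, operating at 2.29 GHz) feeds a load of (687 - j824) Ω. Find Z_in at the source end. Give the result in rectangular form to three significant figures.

λ = v/f = 0.95·c / 2.29 GHz = 0.124 m
βl = 2π·l/λ = 2π × 0.181 = 65.1°
tan(βl) = tan(65.1°) = 2.15
Z_in = Z_0·(Z_L + jZ_0·tanβl)/(Z_0 + jZ_L·tanβl)
     = 300·(687 − j178)/(2070 + j1480)

Z_in ≈ 53.7 − j64.1 Ω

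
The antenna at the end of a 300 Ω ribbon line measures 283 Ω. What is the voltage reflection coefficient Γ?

Γ = -0.0292

Γ = (Z_L − Z_0)/(Z_L + Z_0) = (283 − 300)/(283 + 300) = -17/583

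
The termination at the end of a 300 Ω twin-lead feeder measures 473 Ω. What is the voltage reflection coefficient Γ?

Γ = 0.224

Γ = (Z_L − Z_0)/(Z_L + Z_0) = (473 − 300)/(473 + 300) = 173/773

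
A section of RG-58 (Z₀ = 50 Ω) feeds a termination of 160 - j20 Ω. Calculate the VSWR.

Γ = (Z_L − Z_0)/(Z_L + Z_0) = (110 − j20)/(210 − j20)
|Γ| = 112/211 = 0.53
VSWR = (1 + |Γ|)/(1 − |Γ|) = 1.53/0.47

VSWR ≈ 3.26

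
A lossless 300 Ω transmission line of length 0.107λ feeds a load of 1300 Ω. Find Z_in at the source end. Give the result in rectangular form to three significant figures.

βl = 2π × 0.107 = 38.5°
tan(βl) = tan(38.5°) = 0.796
Z_in = Z_0·(Z_L + jZ_0·tanβl)/(Z_0 + jZ_L·tanβl)
     = 300·(1300 + j239)/(300 + j1030)

Z_in ≈ 165 − j329 Ω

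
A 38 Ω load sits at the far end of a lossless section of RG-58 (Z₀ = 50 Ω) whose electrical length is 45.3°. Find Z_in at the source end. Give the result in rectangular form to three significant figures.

tan(βl) = tan(45.3°) = 1.01
Z_in = Z_0·(Z_L + jZ_0·tanβl)/(Z_0 + jZ_L·tanβl)
     = 50·(38 + j50.5)/(50 + j38.4)

Z_in ≈ 48.3 + j13.4 Ω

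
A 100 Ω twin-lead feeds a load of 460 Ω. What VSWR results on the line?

Γ = (460 − 100)/(460 + 100) = 0.643
VSWR = (1 + 0.643)/(1 − 0.643)

VSWR ≈ 4.6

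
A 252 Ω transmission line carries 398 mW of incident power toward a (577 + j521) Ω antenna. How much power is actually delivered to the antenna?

P_delivered ≈ 241 mW

|Γ| = |(325 + j521)/(829 + j521)| = 0.627
|Γ|² = 0.393
P_refl = |Γ|²·P_inc = 157 mW, P_del = (1 − |Γ|²)·P_inc = 241 mW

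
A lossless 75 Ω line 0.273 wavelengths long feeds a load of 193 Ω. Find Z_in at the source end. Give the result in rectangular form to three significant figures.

Z_in ≈ 29.7 + j9.24 Ω

βl = 2π × 0.273 = 98.3°
tan(βl) = tan(98.3°) = -6.87
Z_in = Z_0·(Z_L + jZ_0·tanβl)/(Z_0 + jZ_L·tanβl)
     = 75·(193 − j515)/(75 − j1330)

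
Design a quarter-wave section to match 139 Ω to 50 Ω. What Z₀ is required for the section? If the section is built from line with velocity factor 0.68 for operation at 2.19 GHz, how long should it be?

Z_qwt = √(Z_0·R_L) = √(50 × 139) = √6950
λ = 0.68·c/f = 0.0932 m, so l = λ/4 = 0.0233 m

Z_qwt ≈ 83.4 Ω; length ≈ 2.33 cm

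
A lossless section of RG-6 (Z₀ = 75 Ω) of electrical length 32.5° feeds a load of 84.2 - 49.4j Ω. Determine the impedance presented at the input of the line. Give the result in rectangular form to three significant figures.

tan(βl) = tan(32.5°) = 0.637
Z_in = Z_0·(Z_L + jZ_0·tanβl)/(Z_0 + jZ_L·tanβl)
     = 75·(84.2 − j1.62)/(106 + j53.6)

Z_in ≈ 46.8 − j24.7 Ω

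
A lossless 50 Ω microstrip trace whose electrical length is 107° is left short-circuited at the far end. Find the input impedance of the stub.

Z_in ≈ −j164 Ω

tan(βl) = -3.27
For a short-circuited stub, Z_in = jZ_0·tan(βl)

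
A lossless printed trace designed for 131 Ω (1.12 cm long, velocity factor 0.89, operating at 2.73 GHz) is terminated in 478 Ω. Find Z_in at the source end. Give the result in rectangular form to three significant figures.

λ = v/f = 0.89·c / 2.73 GHz = 0.0978 m
βl = 2π·l/λ = 2π × 0.115 = 41.2°
tan(βl) = tan(41.2°) = 0.876
Z_in = Z_0·(Z_L + jZ_0·tanβl)/(Z_0 + jZ_L·tanβl)
     = 131·(478 + j115)/(131 + j419)

Z_in ≈ 75.3 − j126 Ω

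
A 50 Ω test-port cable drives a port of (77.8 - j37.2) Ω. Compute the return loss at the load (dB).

Γ = (27.8 − j37.2)/(127.8 − j37.2), |Γ| = 0.349
RL = −20·log₁₀|Γ| = −20·log₁₀(0.349)

RL ≈ 9.15 dB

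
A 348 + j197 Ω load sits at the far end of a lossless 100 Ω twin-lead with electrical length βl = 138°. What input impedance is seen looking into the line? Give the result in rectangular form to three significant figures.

Z_in ≈ 36 + j79.2 Ω

tan(βl) = tan(138°) = -0.9
Z_in = Z_0·(Z_L + jZ_0·tanβl)/(Z_0 + jZ_L·tanβl)
     = 100·(348 + j107)/(277 − j313)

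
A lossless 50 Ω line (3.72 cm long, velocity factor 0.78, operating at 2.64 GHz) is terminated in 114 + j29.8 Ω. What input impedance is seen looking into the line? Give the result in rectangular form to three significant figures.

Z_in ≈ 44.4 + j43.7 Ω

λ = v/f = 0.78·c / 2.64 GHz = 0.0886 m
βl = 2π·l/λ = 2π × 0.42 = 151°
tan(βl) = tan(151°) = -0.552
Z_in = Z_0·(Z_L + jZ_0·tanβl)/(Z_0 + jZ_L·tanβl)
     = 50·(114 + j2.19)/(66.5 − j63)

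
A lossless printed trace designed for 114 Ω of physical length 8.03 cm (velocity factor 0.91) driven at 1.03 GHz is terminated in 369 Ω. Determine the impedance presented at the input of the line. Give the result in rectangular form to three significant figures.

λ = v/f = 0.91·c / 1.03 GHz = 0.265 m
βl = 2π·l/λ = 2π × 0.303 = 109°
tan(βl) = tan(109°) = -2.89
Z_in = Z_0·(Z_L + jZ_0·tanβl)/(Z_0 + jZ_L·tanβl)
     = 114·(369 − j330)/(114 − j1070)

Z_in ≈ 39 + j35.2 Ω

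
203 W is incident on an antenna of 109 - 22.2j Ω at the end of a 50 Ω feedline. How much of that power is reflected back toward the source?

|Γ| = |(59 − j22.2)/(159 − j22.2)| = 0.393
|Γ|² = 0.154
P_refl = |Γ|²·P_inc = 31.3 W, P_del = (1 − |Γ|²)·P_inc = 172 W

P_reflected ≈ 31.3 W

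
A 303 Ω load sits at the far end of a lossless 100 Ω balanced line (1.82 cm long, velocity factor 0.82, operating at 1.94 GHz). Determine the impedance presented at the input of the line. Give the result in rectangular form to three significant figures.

λ = v/f = 0.82·c / 1.94 GHz = 0.127 m
βl = 2π·l/λ = 2π × 0.144 = 51.7°
tan(βl) = tan(51.7°) = 1.26
Z_in = Z_0·(Z_L + jZ_0·tanβl)/(Z_0 + jZ_L·tanβl)
     = 100·(303 + j126)/(100 + j383)

Z_in ≈ 50.2 − j66 Ω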